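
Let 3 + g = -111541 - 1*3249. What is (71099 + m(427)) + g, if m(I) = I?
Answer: -43267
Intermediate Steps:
g = -114793 (g = -3 + (-111541 - 1*3249) = -3 + (-111541 - 3249) = -3 - 114790 = -114793)
(71099 + m(427)) + g = (71099 + 427) - 114793 = 71526 - 114793 = -43267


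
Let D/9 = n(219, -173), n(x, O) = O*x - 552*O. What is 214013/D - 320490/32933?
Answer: -159119885561/17075134773 ≈ -9.3188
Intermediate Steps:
n(x, O) = -552*O + O*x
D = 518481 (D = 9*(-173*(-552 + 219)) = 9*(-173*(-333)) = 9*57609 = 518481)
214013/D - 320490/32933 = 214013/518481 - 320490/32933 = -159119885561/17075134773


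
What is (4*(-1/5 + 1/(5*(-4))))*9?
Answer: -9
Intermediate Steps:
(4*(-1/5 + 1/(5*(-4))))*9 = (4*(-1*⅕ + (⅕)*(-¼)))*9 = (4*(-⅕ - 1/20))*9 = (4*(-¼))*9 = -1*9 = -9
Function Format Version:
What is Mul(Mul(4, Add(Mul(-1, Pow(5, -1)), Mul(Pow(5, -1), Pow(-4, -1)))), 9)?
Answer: -9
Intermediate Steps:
Mul(Mul(4, Add(Mul(-1, Pow(5, -1)), Mul(Pow(5, -1), Pow(-4, -1)))), 9) = Mul(Mul(4, Add(Mul(-1, Rational(1, 5)), Mul(Rational(1, 5), Rational(-1, 4)))), 9) = Mul(Mul(4, Add(Rational(-1, 5), Rational(-1, 20))), 9) = Mul(Mul(4, Rational(-1, 4)), 9) = Mul(-1, 9) = -9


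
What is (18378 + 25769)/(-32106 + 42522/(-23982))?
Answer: -176455559/128334769 ≈ -1.3750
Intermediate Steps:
(18378 + 25769)/(-32106 + 42522/(-23982)) = 44147/(-32106 + 42522*(-1/23982)) = 44147/(-32106 - 7087/3997) = 44147/(-128334769/3997) = 44147*(-3997/128334769) = -176455559/128334769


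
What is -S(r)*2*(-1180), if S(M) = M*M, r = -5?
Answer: 59000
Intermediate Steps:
S(M) = M²
-S(r)*2*(-1180) = -(-5)²*2*(-1180) = -25*2*(-1180) = -50*(-1180) = -1*(-59000) = 59000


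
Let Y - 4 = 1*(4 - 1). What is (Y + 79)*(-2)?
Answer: -172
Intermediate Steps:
Y = 7 (Y = 4 + 1*(4 - 1) = 4 + 1*3 = 4 + 3 = 7)
(Y + 79)*(-2) = (7 + 79)*(-2) = 86*(-2) = -172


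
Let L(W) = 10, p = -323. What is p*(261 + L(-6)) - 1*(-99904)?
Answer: 12371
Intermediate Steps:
p*(261 + L(-6)) - 1*(-99904) = -323*(261 + 10) - 1*(-99904) = -323*271 + 99904 = -87533 + 99904 = 12371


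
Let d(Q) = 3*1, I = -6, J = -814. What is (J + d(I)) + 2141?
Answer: 1330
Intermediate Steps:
d(Q) = 3
(J + d(I)) + 2141 = (-814 + 3) + 2141 = -811 + 2141 = 1330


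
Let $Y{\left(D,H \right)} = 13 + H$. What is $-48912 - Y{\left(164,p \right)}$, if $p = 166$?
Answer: $-49091$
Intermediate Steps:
$-48912 - Y{\left(164,p \right)} = -48912 - \left(13 + 166\right) = -48912 - 179 = -49091$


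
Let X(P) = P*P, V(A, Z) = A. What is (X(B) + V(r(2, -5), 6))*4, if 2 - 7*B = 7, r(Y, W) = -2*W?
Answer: 2060/49 ≈ 42.041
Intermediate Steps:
B = -5/7 (B = 2/7 - ⅐*7 = 2/7 - 1 = -5/7 ≈ -0.71429)
X(P) = P²
(X(B) + V(r(2, -5), 6))*4 = ((-5/7)² - 2*(-5))*4 = (25/49 + 10)*4 = (515/49)*4 = 2060/49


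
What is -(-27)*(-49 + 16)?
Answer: -891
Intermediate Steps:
-(-27)*(-49 + 16) = -(-27)*(-33) = -1*891 = -891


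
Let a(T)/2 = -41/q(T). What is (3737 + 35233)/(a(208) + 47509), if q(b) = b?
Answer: 270192/329393 ≈ 0.82027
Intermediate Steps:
a(T) = -82/T (a(T) = 2*(-41/T) = -82/T)
(3737 + 35233)/(a(208) + 47509) = (3737 + 35233)/(-82/208 + 47509) = 38970/(-82*1/208 + 47509) = 38970/(-41/104 + 47509) = 38970/(4940895/104) = 38970*(104/4940895) = 270192/329393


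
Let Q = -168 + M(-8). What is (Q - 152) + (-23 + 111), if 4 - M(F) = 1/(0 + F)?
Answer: -1823/8 ≈ -227.88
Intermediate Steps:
M(F) = 4 - 1/F (M(F) = 4 - 1/(0 + F) = 4 - 1/F)
Q = -1311/8 (Q = -168 + (4 - 1/(-8)) = -168 + (4 - 1*(-1/8)) = -168 + (4 + 1/8) = -168 + 33/8 = -1311/8 ≈ -163.88)
(Q - 152) + (-23 + 111) = (-1311/8 - 152) + (-23 + 111) = -2527/8 + 88 = -1823/8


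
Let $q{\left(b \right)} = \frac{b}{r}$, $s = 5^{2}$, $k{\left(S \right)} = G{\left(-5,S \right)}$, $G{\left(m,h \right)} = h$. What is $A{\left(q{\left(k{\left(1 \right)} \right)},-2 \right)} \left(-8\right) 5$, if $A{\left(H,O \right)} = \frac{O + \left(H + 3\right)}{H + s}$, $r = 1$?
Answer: $- \frac{40}{13} \approx -3.0769$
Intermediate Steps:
$k{\left(S \right)} = S$
$s = 25$
$q{\left(b \right)} = b$ ($q{\left(b \right)} = \frac{b}{1} = b 1 = b$)
$A{\left(H,O \right)} = \frac{3 + H + O}{25 + H}$ ($A{\left(H,O \right)} = \frac{O + \left(H + 3\right)}{H + 25} = \frac{O + \left(3 + H\right)}{25 + H} = \frac{3 + H + O}{25 + H}$)
$A{\left(q{\left(k{\left(1 \right)} \right)},-2 \right)} \left(-8\right) 5 = \frac{3 + 1 - 2}{25 + 1} \left(-8\right) 5 = \frac{1}{26} \cdot 2 \left(-8\right) 5 = \frac{1}{13} \left(-8\right) 5 = \left(- \frac{8}{13}\right) 5 = - \frac{40}{13}$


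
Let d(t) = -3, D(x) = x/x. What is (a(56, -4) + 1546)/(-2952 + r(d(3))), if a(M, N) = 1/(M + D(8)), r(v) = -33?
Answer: -88123/170145 ≈ -0.51793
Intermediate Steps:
D(x) = 1
a(M, N) = 1/(1 + M) (a(M, N) = 1/(M + 1) = 1/(1 + M))
(a(56, -4) + 1546)/(-2952 + r(d(3))) = (1/(1 + 56) + 1546)/(-2952 - 33) = (1/57 + 1546)/(-2985) = (1/57 + 1546)*(-1/2985) = (88123/57)*(-1/2985) = -88123/170145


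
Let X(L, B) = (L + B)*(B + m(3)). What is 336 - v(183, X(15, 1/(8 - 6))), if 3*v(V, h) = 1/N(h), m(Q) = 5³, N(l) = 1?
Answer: 1007/3 ≈ 335.67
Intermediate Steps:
m(Q) = 125
X(L, B) = (125 + B)*(B + L) (X(L, B) = (L + B)*(B + 125) = (B + L)*(125 + B) = (125 + B)*(B + L))
v(V, h) = ⅓ (v(V, h) = (⅓)/1 = (⅓)*1 = ⅓)
336 - v(183, X(15, 1/(8 - 6))) = 336 - 1*⅓ = 336 - ⅓ = 1007/3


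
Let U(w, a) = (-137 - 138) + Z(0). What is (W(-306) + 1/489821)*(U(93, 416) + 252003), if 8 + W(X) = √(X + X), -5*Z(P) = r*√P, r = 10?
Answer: -986413033776/489821 + 1510368*I*√17 ≈ -2.0138e+6 + 6.2274e+6*I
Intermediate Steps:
Z(P) = -2*√P
U(w, a) = -275 (U(w, a) = (-137 - 138) - 2*√0 = -275 - 2*0 = -275 + 0 = -275)
W(X) = -8 + √2*√X (W(X) = -8 + √(X + X) = -8 + √(2*X) = -8 + √2*√X)
(W(-306) + 1/489821)*(U(93, 416) + 252003) = ((-8 + √2*√(-306)) + 1/489821)*(-275 + 252003) = ((-8 + √2*(3*I*√34)) + 1/489821)*251728 = ((-8 + 6*I*√17) + 1/489821)*251728 = (-3918567/489821 + 6*I*√17)*251728 = -986413033776/489821 + 1510368*I*√17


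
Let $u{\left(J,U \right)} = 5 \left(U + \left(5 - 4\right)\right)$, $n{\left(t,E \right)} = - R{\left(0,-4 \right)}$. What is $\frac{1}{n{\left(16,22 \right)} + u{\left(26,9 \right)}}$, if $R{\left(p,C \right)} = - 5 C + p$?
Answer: $\frac{1}{30} \approx 0.033333$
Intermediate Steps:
$R{\left(p,C \right)} = p - 5 C$
$n{\left(t,E \right)} = -20$ ($n{\left(t,E \right)} = - (0 - -20) = - (0 + 20) = \left(-1\right) 20 = -20$)
$u{\left(J,U \right)} = 5 + 5 U$ ($u{\left(J,U \right)} = 5 \left(U + \left(5 - 4\right)\right) = 5 \left(U + 1\right) = 5 \left(1 + U\right) = 5 + 5 U$)
$\frac{1}{n{\left(16,22 \right)} + u{\left(26,9 \right)}} = \frac{1}{-20 + \left(5 + 5 \cdot 9\right)} = \frac{1}{-20 + \left(5 + 45\right)} = \frac{1}{-20 + 50} = \frac{1}{30}$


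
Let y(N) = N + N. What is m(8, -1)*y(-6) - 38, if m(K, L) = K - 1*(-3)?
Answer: -170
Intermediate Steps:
m(K, L) = 3 + K (m(K, L) = K + 3 = 3 + K)
y(N) = 2*N
m(8, -1)*y(-6) - 38 = (3 + 8)*(2*(-6)) - 38 = 11*(-12) - 38 = -132 - 38 = -170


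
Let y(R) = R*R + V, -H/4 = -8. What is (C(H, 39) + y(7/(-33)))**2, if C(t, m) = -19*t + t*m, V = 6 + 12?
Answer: 513531325321/1185921 ≈ 4.3302e+5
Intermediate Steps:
H = 32 (H = -4*(-8) = 32)
V = 18
C(t, m) = -19*t + m*t
y(R) = 18 + R**2 (y(R) = R*R + 18 = R**2 + 18 = 18 + R**2)
(C(H, 39) + y(7/(-33)))**2 = (32*(-19 + 39) + (18 + (7/(-33))**2))**2 = (32*20 + (18 + (7*(-1/33))**2))**2 = (640 + (18 + (-7/33)**2))**2 = (640 + (18 + 49/1089))**2 = (640 + 19651/1089)**2 = (716611/1089)**2 = 513531325321/1185921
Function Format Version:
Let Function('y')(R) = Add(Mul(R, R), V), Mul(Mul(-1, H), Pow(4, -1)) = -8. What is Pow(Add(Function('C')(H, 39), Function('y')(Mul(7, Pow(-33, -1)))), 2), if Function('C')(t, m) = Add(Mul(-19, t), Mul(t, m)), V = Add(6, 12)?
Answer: Rational(513531325321, 1185921) ≈ 4.3302e+5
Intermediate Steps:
H = 32 (H = Mul(-4, -8) = 32)
V = 18
Function('C')(t, m) = Add(Mul(-19, t), Mul(m, t))
Function('y')(R) = Add(18, Pow(R, 2)) (Function('y')(R) = Add(Mul(R, R), 18) = Add(Pow(R, 2), 18) = Add(18, Pow(R, 2)))
Pow(Add(Function('C')(H, 39), Function('y')(Mul(7, Pow(-33, -1)))), 2) = Pow(Add(Mul(32, Add(-19, 39)), Add(18, Pow(Mul(7, Pow(-33, -1)), 2))), 2) = Pow(Add(Mul(32, 20), Add(18, Pow(Mul(7, Rational(-1, 33)), 2))), 2) = Pow(Add(640, Add(18, Pow(Rational(-7, 33), 2))), 2) = Pow(Add(640, Add(18, Rational(49, 1089))), 2) = Pow(Add(640, Rational(19651, 1089)), 2) = Pow(Rational(716611, 1089), 2) = Rational(513531325321, 1185921)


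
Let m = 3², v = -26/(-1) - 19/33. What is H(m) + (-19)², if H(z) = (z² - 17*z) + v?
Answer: 10376/33 ≈ 314.42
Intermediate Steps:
v = 839/33 (v = -26*(-1) - 19*1/33 = 26 - 19/33 = 839/33 ≈ 25.424)
m = 9
H(z) = 839/33 + z² - 17*z (H(z) = (z² - 17*z) + 839/33 = 839/33 + z² - 17*z)
H(m) + (-19)² = (839/33 + 9² - 17*9) + (-19)² = (839/33 + 81 - 153) + 361 = -1537/33 + 361 = 10376/33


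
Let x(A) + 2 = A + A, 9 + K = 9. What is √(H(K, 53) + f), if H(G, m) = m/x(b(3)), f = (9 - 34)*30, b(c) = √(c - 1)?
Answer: √(3106 - 3000*√2)/(2*√(-1 + √2)) ≈ 26.192*I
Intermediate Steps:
K = 0 (K = -9 + 9 = 0)
b(c) = √(-1 + c)
f = -750 (f = -25*30 = -750)
x(A) = -2 + 2*A (x(A) = -2 + (A + A) = -2 + 2*A)
H(G, m) = m/(-2 + 2*√2) (H(G, m) = m/(-2 + 2*√(-1 + 3)) = m/(-2 + 2*√2))
√(H(K, 53) + f) = √(((½)*53 + (½)*53*√2) - 750) = √((53/2 + 53*√2/2) - 750) = √(-1447/2 + 53*√2/2)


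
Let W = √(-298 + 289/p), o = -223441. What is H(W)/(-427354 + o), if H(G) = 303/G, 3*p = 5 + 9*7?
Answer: 606*I*√1141/742557095 ≈ 2.7567e-5*I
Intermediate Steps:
p = 68/3 (p = (5 + 9*7)/3 = (5 + 63)/3 = (⅓)*68 = 68/3 ≈ 22.667)
W = I*√1141/2 (W = √(-298 + 289/(68/3)) = √(-298 + 289*(3/68)) = √(-298 + 51/4) = √(-1141/4) = I*√1141/2 ≈ 16.889*I)
H(W)/(-427354 + o) = (303/((I*√1141/2)))/(-427354 - 223441) = (303*(-2*I*√1141/1141))/(-650795) = -606*I*√1141/1141*(-1/650795) = 606*I*√1141/742557095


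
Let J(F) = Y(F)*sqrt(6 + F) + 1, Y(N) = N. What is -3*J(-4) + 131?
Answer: 128 + 12*sqrt(2) ≈ 144.97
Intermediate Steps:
J(F) = 1 + F*sqrt(6 + F) (J(F) = F*sqrt(6 + F) + 1 = 1 + F*sqrt(6 + F))
-3*J(-4) + 131 = -3*(1 - 4*sqrt(6 - 4)) + 131 = -3*(1 - 4*sqrt(2)) + 131 = (-3 + 12*sqrt(2)) + 131 = 128 + 12*sqrt(2)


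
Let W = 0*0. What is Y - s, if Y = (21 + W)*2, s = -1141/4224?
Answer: 178549/4224 ≈ 42.270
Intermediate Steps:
W = 0
s = -1141/4224 (s = -1141*1/4224 = -1141/4224 ≈ -0.27012)
Y = 42 (Y = (21 + 0)*2 = 21*2 = 42)
Y - s = 42 - 1*(-1141/4224) = 42 + 1141/4224 = 178549/4224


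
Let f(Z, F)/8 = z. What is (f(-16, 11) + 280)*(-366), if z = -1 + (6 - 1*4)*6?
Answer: -134688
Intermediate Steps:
z = 11 (z = -1 + (6 - 4)*6 = -1 + 2*6 = -1 + 12 = 11)
f(Z, F) = 88 (f(Z, F) = 8*11 = 88)
(f(-16, 11) + 280)*(-366) = (88 + 280)*(-366) = 368*(-366) = -134688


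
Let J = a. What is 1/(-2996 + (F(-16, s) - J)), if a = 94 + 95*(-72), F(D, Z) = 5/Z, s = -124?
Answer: 124/464995 ≈ 0.00026667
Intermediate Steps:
a = -6746 (a = 94 - 6840 = -6746)
J = -6746
1/(-2996 + (F(-16, s) - J)) = 1/(-2996 + (5/(-124) - 1*(-6746))) = 1/(-2996 + (5*(-1/124) + 6746)) = 1/(-2996 + (-5/124 + 6746)) = 1/(-2996 + 836499/124) = 1/(464995/124) = 124/464995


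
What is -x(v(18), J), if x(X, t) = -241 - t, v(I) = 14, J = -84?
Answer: 157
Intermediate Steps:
-x(v(18), J) = -(-241 - 1*(-84)) = -(-241 + 84) = -1*(-157) = 157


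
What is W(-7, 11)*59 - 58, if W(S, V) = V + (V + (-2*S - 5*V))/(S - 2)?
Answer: 2363/3 ≈ 787.67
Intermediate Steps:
W(S, V) = V + (-4*V - 2*S)/(-2 + S) (W(S, V) = V + (V + (-5*V - 2*S))/(-2 + S) = V + (-4*V - 2*S)/(-2 + S))
W(-7, 11)*59 - 58 = ((-6*11 - 2*(-7) - 7*11)/(-2 - 7))*59 - 58 = ((-66 + 14 - 77)/(-9))*59 - 58 = -1/9*(-129)*59 - 58 = (43/3)*59 - 58 = 2537/3 - 58 = 2363/3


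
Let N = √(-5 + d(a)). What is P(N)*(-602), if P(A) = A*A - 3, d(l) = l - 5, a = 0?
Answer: 7826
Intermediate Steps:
d(l) = -5 + l
N = I*√10 (N = √(-5 + (-5 + 0)) = √(-5 - 5) = √(-10) = I*√10 ≈ 3.1623*I)
P(A) = -3 + A² (P(A) = A² - 3 = -3 + A²)
P(N)*(-602) = (-3 + (I*√10)²)*(-602) = (-3 - 10)*(-602) = -13*(-602) = 7826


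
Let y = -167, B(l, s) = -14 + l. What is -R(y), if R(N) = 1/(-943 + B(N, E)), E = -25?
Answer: 1/1124 ≈ 0.00088968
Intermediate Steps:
R(N) = 1/(-957 + N) (R(N) = 1/(-943 + (-14 + N)) = 1/(-957 + N))
-R(y) = -1/(-957 - 167) = -1/(-1124) = -1*(-1/1124) = 1/1124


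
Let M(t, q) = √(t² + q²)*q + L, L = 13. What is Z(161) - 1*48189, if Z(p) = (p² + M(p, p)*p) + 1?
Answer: -20174 + 4173281*√2 ≈ 5.8817e+6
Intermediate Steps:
M(t, q) = 13 + q*√(q² + t²) (M(t, q) = √(t² + q²)*q + 13 = √(q² + t²)*q + 13 = q*√(q² + t²) + 13 = 13 + q*√(q² + t²))
Z(p) = 1 + p² + p*(13 + p*√2*√(p²)) (Z(p) = (p² + (13 + p*√(p² + p²))*p) + 1 = (p² + (13 + p*√(2*p²))*p) + 1 = (p² + (13 + p*(√2*√(p²)))*p) + 1 = (p² + (13 + p*√2*√(p²))*p) + 1 = (p² + p*(13 + p*√2*√(p²))) + 1 = 1 + p² + p*(13 + p*√2*√(p²)))
Z(161) - 1*48189 = (1 + 161² + 161*(13 + 161*√2*√(161²))) - 1*48189 = (1 + 25921 + 161*(13 + 161*√2*√25921)) - 48189 = (1 + 25921 + 161*(13 + 161*√2*161)) - 48189 = (1 + 25921 + 161*(13 + 25921*√2)) - 48189 = (1 + 25921 + (2093 + 4173281*√2)) - 48189 = (28015 + 4173281*√2) - 48189 = -20174 + 4173281*√2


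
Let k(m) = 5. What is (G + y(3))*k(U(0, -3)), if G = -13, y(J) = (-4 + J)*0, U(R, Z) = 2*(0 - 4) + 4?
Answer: -65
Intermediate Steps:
U(R, Z) = -4 (U(R, Z) = 2*(-4) + 4 = -8 + 4 = -4)
y(J) = 0
(G + y(3))*k(U(0, -3)) = (-13 + 0)*5 = -13*5 = -65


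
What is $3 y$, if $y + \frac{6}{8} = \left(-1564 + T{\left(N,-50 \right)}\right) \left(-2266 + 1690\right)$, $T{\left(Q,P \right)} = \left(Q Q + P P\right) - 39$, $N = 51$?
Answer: $- \frac{24178185}{4} \approx -6.0445 \cdot 10^{6}$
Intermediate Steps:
$T{\left(Q,P \right)} = -39 + P^{2} + Q^{2}$ ($T{\left(Q,P \right)} = \left(Q^{2} + P^{2}\right) - 39 = \left(P^{2} + Q^{2}\right) - 39 = -39 + P^{2} + Q^{2}$)
$y = - \frac{8059395}{4}$ ($y = - \frac{3}{4} + \left(-1564 + \left(-39 + \left(-50\right)^{2} + 51^{2}\right)\right) \left(-2266 + 1690\right) = - \frac{3}{4} + \left(-1564 + \left(-39 + 2500 + 2601\right)\right) \left(-576\right) = - \frac{3}{4} + \left(-1564 + 5062\right) \left(-576\right) = - \frac{3}{4} + 3498 \left(-576\right) = - \frac{3}{4} - 2014848 = - \frac{8059395}{4} \approx -2.0148 \cdot 10^{6}$)
$3 y = 3 \left(- \frac{8059395}{4}\right) = - \frac{24178185}{4}$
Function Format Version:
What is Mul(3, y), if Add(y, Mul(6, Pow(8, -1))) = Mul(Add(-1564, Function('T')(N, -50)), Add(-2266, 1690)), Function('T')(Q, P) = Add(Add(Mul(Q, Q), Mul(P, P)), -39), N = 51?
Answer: Rational(-24178185, 4) ≈ -6.0445e+6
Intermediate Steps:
Function('T')(Q, P) = Add(-39, Pow(P, 2), Pow(Q, 2)) (Function('T')(Q, P) = Add(Add(Pow(Q, 2), Pow(P, 2)), -39) = Add(Add(Pow(P, 2), Pow(Q, 2)), -39) = Add(-39, Pow(P, 2), Pow(Q, 2)))
y = Rational(-8059395, 4) (y = Add(Rational(-3, 4), Mul(Add(-1564, Add(-39, Pow(-50, 2), Pow(51, 2))), Add(-2266, 1690))) = Add(Rational(-3, 4), Mul(Add(-1564, Add(-39, 2500, 2601)), -576)) = Add(Rational(-3, 4), Mul(Add(-1564, 5062), -576)) = Add(Rational(-3, 4), Mul(3498, -576)) = Add(Rational(-3, 4), -2014848) = Rational(-8059395, 4) ≈ -2.0148e+6)
Mul(3, y) = Mul(3, Rational(-8059395, 4)) = Rational(-24178185, 4)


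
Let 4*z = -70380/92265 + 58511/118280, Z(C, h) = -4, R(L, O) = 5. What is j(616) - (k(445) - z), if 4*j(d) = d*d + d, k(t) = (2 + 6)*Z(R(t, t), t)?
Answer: 276610619387401/2910161120 ≈ 95050.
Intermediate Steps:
k(t) = -32 (k(t) = (2 + 6)*(-4) = 8*(-4) = -32)
z = -195068599/2910161120 (z = (-70380/92265 + 58511/118280)/4 = (-70380*1/92265 + 58511*(1/118280))/4 = (-4692/6151 + 58511/118280)/4 = (¼)*(-195068599/727540280) = -195068599/2910161120 ≈ -0.067030)
j(d) = d/4 + d²/4 (j(d) = (d*d + d)/4 = (d² + d)/4 = (d + d²)/4 = d/4 + d²/4)
j(616) - (k(445) - z) = (¼)*616*(1 + 616) - (-32 - 1*(-195068599/2910161120)) = (¼)*616*617 - (-32 + 195068599/2910161120) = 95018 - 1*(-92930087241/2910161120) = 95018 + 92930087241/2910161120 = 276610619387401/2910161120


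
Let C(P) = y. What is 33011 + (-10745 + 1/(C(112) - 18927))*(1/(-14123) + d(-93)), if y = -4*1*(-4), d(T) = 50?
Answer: -134671976352121/267080053 ≈ -5.0424e+5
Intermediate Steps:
y = 16 (y = -4*(-4) = 16)
C(P) = 16
33011 + (-10745 + 1/(C(112) - 18927))*(1/(-14123) + d(-93)) = 33011 + (-10745 + 1/(16 - 18927))*(1/(-14123) + 50) = 33011 + (-10745 + 1/(-18911))*(-1/14123 + 50) = 33011 + (-10745 - 1/18911)*(706149/14123) = 33011 - 203198696/18911*706149/14123 = 33011 - 143488555981704/267080053 = -134671976352121/267080053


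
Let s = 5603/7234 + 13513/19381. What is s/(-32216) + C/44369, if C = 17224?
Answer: 77787391354613471/200403795810530416 ≈ 0.38815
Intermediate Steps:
s = 206344785/140202154 (s = 5603*(1/7234) + 13513*(1/19381) = 5603/7234 + 13513/19381 = 206344785/140202154 ≈ 1.4718)
s/(-32216) + C/44369 = (206344785/140202154)/(-32216) + 17224/44369 = (206344785/140202154)*(-1/32216) + 17224*(1/44369) = -206344785/4516752593264 + 17224/44369 = 77787391354613471/200403795810530416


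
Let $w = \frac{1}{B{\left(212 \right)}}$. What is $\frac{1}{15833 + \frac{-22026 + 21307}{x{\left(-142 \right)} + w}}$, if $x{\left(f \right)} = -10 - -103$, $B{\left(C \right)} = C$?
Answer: $\frac{19717}{312026833} \approx 6.319 \cdot 10^{-5}$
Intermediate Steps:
$x{\left(f \right)} = 93$ ($x{\left(f \right)} = -10 + 103 = 93$)
$w = \frac{1}{212} \approx 0.004717$
$\frac{1}{15833 + \frac{-22026 + 21307}{x{\left(-142 \right)} + w}} = \frac{1}{15833 + \frac{-22026 + 21307}{93 + \frac{1}{212}}} = \frac{1}{15833 - \frac{719}{\frac{19717}{212}}} = \frac{1}{15833 - \frac{152428}{19717}} = \frac{1}{\frac{312026833}{19717}} = \frac{19717}{312026833}$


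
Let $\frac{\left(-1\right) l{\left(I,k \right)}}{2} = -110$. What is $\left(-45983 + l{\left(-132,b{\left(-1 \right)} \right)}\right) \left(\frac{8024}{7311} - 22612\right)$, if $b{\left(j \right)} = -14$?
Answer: $\frac{7565004099004}{7311} \approx 1.0347 \cdot 10^{9}$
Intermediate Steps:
$l{\left(I,k \right)} = 220$ ($l{\left(I,k \right)} = \left(-2\right) \left(-110\right) = 220$)
$\left(-45983 + l{\left(-132,b{\left(-1 \right)} \right)}\right) \left(\frac{8024}{7311} - 22612\right) = \left(-45983 + 220\right) \left(\frac{8024}{7311} - 22612\right) = - 45763 \left(8024 \cdot \frac{1}{7311} - 22612\right) = - 45763 \left(\frac{8024}{7311} - 22612\right) = \left(-45763\right) \left(- \frac{165308308}{7311}\right) = \frac{7565004099004}{7311}$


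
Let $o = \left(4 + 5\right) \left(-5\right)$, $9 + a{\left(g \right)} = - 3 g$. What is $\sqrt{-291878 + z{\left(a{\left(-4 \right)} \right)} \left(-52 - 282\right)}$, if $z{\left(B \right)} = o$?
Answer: $44 i \sqrt{143} \approx 526.16 i$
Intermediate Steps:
$a{\left(g \right)} = -9 - 3 g$
$o = -45$ ($o = 9 \left(-5\right) = -45$)
$z{\left(B \right)} = -45$
$\sqrt{-291878 + z{\left(a{\left(-4 \right)} \right)} \left(-52 - 282\right)} = \sqrt{-291878 - 45 \left(-52 - 282\right)} = \sqrt{-291878 - -15030} = \sqrt{-291878 + 15030} = \sqrt{-276848} = 44 i \sqrt{143}$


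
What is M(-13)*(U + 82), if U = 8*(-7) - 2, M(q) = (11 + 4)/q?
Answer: -360/13 ≈ -27.692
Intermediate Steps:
M(q) = 15/q
U = -58 (U = -56 - 2 = -58)
M(-13)*(U + 82) = (15/(-13))*(-58 + 82) = (15*(-1/13))*24 = -15/13*24 = -360/13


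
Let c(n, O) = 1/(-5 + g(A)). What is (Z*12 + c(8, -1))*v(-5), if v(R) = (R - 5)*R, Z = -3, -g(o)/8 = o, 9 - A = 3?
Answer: -95450/53 ≈ -1800.9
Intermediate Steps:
A = 6 (A = 9 - 1*3 = 9 - 3 = 6)
g(o) = -8*o
c(n, O) = -1/53 (c(n, O) = 1/(-5 - 8*6) = 1/(-5 - 48) = 1/(-53) = -1/53)
v(R) = R*(-5 + R) (v(R) = (-5 + R)*R = R*(-5 + R))
(Z*12 + c(8, -1))*v(-5) = (-3*12 - 1/53)*(-5*(-5 - 5)) = (-36 - 1/53)*(-5*(-10)) = -1909/53*50 = -95450/53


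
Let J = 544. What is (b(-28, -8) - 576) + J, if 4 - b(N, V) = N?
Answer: 0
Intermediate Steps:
b(N, V) = 4 - N
(b(-28, -8) - 576) + J = ((4 - 1*(-28)) - 576) + 544 = ((4 + 28) - 576) + 544 = (32 - 576) + 544 = -544 + 544 = 0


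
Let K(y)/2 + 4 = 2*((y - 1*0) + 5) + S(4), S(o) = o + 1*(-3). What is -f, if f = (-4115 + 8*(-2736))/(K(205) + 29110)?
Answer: 26003/29944 ≈ 0.86839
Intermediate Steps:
S(o) = -3 + o (S(o) = o - 3 = -3 + o)
K(y) = 14 + 4*y (K(y) = -8 + 2*(2*((y - 1*0) + 5) + (-3 + 4)) = -8 + 2*(2*((y + 0) + 5) + 1) = -8 + 2*(2*(y + 5) + 1) = -8 + 2*(2*(5 + y) + 1) = -8 + 2*((10 + 2*y) + 1) = -8 + 2*(11 + 2*y) = -8 + (22 + 4*y) = 14 + 4*y)
f = -26003/29944 (f = (-4115 + 8*(-2736))/((14 + 4*205) + 29110) = (-4115 - 21888)/((14 + 820) + 29110) = -26003/(834 + 29110) = -26003/29944 ≈ -0.86839)
-f = -1*(-26003/29944) = 26003/29944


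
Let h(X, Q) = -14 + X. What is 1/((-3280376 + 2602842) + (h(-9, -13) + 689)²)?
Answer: -1/233978 ≈ -4.2739e-6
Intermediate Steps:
1/((-3280376 + 2602842) + (h(-9, -13) + 689)²) = 1/((-3280376 + 2602842) + ((-14 - 9) + 689)²) = 1/(-677534 + (-23 + 689)²) = 1/(-677534 + 666²) = 1/(-677534 + 443556) = 1/(-233978) = -1/233978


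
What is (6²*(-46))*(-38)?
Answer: 62928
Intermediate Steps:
(6²*(-46))*(-38) = (36*(-46))*(-38) = -1656*(-38) = 62928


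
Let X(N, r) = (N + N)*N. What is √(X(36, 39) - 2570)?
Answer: √22 ≈ 4.6904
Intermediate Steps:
X(N, r) = 2*N² (X(N, r) = (2*N)*N = 2*N²)
√(X(36, 39) - 2570) = √(2*36² - 2570) = √(2*1296 - 2570) = √(2592 - 2570) = √22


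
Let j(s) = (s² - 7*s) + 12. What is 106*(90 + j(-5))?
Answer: 17172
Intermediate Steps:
j(s) = 12 + s² - 7*s
106*(90 + j(-5)) = 106*(90 + (12 + (-5)² - 7*(-5))) = 106*(90 + (12 + 25 + 35)) = 106*(90 + 72) = 106*162 = 17172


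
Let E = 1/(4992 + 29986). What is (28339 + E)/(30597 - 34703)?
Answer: -991241543/143619668 ≈ -6.9018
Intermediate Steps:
E = 1/34978 ≈ 2.8589e-5
(28339 + E)/(30597 - 34703) = (28339 + 1/34978)/(30597 - 34703) = (991241543/34978)/(-4106) = (991241543/34978)*(-1/4106) = -991241543/143619668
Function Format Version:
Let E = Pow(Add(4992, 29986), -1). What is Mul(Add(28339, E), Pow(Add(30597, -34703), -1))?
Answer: Rational(-991241543, 143619668) ≈ -6.9018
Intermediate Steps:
E = Rational(1, 34978) (E = Pow(34978, -1) = Rational(1, 34978) ≈ 2.8589e-5)
Mul(Add(28339, E), Pow(Add(30597, -34703), -1)) = Mul(Add(28339, Rational(1, 34978)), Pow(Add(30597, -34703), -1)) = Mul(Rational(991241543, 34978), Pow(-4106, -1)) = Mul(Rational(991241543, 34978), Rational(-1, 4106)) = Rational(-991241543, 143619668)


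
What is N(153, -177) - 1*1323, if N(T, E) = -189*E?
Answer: 32130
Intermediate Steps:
N(153, -177) - 1*1323 = -189*(-177) - 1*1323 = 33453 - 1323 = 32130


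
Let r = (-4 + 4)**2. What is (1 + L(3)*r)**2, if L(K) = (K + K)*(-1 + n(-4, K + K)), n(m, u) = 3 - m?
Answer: 1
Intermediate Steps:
r = 0 (r = 0**2 = 0)
L(K) = 12*K (L(K) = (K + K)*(-1 + (3 - 1*(-4))) = (2*K)*(-1 + (3 + 4)) = (2*K)*(-1 + 7) = (2*K)*6 = 12*K)
(1 + L(3)*r)**2 = (1 + (12*3)*0)**2 = (1 + 36*0)**2 = (1 + 0)**2 = 1**2 = 1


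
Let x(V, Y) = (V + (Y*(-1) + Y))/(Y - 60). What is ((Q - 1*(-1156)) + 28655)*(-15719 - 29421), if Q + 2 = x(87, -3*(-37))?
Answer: -22876139480/17 ≈ -1.3457e+9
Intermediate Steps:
x(V, Y) = V/(-60 + Y) (x(V, Y) = (V + (-Y + Y))/(-60 + Y) = (V + 0)/(-60 + Y) = V/(-60 + Y))
Q = -5/17 (Q = -2 + 87/(-60 - 3*(-37)) = -2 + 87/(-60 + 111) = -2 + 87/51 = -2 + 87*(1/51) = -2 + 29/17 = -5/17 ≈ -0.29412)
((Q - 1*(-1156)) + 28655)*(-15719 - 29421) = ((-5/17 - 1*(-1156)) + 28655)*(-15719 - 29421) = ((-5/17 + 1156) + 28655)*(-45140) = (19647/17 + 28655)*(-45140) = (506782/17)*(-45140) = -22876139480/17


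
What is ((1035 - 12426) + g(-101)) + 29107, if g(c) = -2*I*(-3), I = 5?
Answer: 17746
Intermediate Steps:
g(c) = 30 (g(c) = -2*5*(-3) = -10*(-3) = 30)
((1035 - 12426) + g(-101)) + 29107 = ((1035 - 12426) + 30) + 29107 = (-11391 + 30) + 29107 = -11361 + 29107 = 17746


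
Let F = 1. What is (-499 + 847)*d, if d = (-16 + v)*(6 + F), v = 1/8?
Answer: -77343/2 ≈ -38672.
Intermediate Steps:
v = 1/8 ≈ 0.12500
d = -889/8 (d = (-16 + 1/8)*(6 + 1) = -127/8*7 = -889/8 ≈ -111.13)
(-499 + 847)*d = (-499 + 847)*(-889/8) = 348*(-889/8) = -77343/2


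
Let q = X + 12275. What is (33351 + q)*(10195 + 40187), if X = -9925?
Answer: 1798687782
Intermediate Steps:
q = 2350 (q = -9925 + 12275 = 2350)
(33351 + q)*(10195 + 40187) = (33351 + 2350)*(10195 + 40187) = 35701*50382 = 1798687782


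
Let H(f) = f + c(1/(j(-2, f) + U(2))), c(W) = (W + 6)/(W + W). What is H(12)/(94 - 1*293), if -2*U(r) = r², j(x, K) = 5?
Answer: -43/398 ≈ -0.10804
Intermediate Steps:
U(r) = -r²/2
c(W) = (6 + W)/(2*W) (c(W) = (6 + W)/((2*W)) = (6 + W)*(1/(2*W)) = (6 + W)/(2*W))
H(f) = 19/2 + f (H(f) = f + (6 + 1/(5 - ½*2²))/(2*(1/(5 - ½*2²))) = f + (6 + 1/(5 - ½*4))/(2*(1/(5 - ½*4))) = f + (6 + 1/(5 - 2))/(2*(1/(5 - 2))) = f + (6 + 1/3)/(2*(1/3)) = f + (6 + ⅓)/(2*(⅓)) = f + (½)*3*(19/3) = f + 19/2 = 19/2 + f)
H(12)/(94 - 1*293) = (19/2 + 12)/(94 - 1*293) = 43/(2*(94 - 293)) = (43/2)/(-199) = (43/2)*(-1/199) = -43/398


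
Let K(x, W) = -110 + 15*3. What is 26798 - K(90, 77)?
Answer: 26863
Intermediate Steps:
K(x, W) = -65 (K(x, W) = -110 + 45 = -65)
26798 - K(90, 77) = 26798 - 1*(-65) = 26798 + 65 = 26863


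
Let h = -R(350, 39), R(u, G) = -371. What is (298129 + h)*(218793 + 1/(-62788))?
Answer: 1025166525643875/15697 ≈ 6.5310e+10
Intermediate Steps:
h = 371 (h = -1*(-371) = 371)
(298129 + h)*(218793 + 1/(-62788)) = (298129 + 371)*(218793 + 1/(-62788)) = 298500*(218793 - 1/62788) = 298500*(13737574883/62788) = 1025166525643875/15697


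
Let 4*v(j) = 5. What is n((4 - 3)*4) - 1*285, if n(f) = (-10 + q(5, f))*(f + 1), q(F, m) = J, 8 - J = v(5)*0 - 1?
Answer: -290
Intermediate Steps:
v(j) = 5/4 (v(j) = (1/4)*5 = 5/4)
J = 9 (J = 8 - ((5/4)*0 - 1) = 8 - (0 - 1) = 8 - 1*(-1) = 8 + 1 = 9)
q(F, m) = 9
n(f) = -1 - f (n(f) = (-10 + 9)*(f + 1) = -(1 + f) = -1 - f)
n((4 - 3)*4) - 1*285 = (-1 - (4 - 3)*4) - 1*285 = (-1 - 4) - 285 = -5 - 285 = -290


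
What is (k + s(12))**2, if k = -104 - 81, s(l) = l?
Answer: 29929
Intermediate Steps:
k = -185
(k + s(12))**2 = (-185 + 12)**2 = (-173)**2 = 29929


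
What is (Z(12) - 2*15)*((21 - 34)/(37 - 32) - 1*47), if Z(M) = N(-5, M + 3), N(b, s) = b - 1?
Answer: 8928/5 ≈ 1785.6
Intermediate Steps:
N(b, s) = -1 + b
Z(M) = -6 (Z(M) = -1 - 5 = -6)
(Z(12) - 2*15)*((21 - 34)/(37 - 32) - 1*47) = (-6 - 2*15)*((21 - 34)/(37 - 32) - 1*47) = (-6 - 30)*(-13/5 - 47) = -36*(-13*1/5 - 47) = -36*(-13/5 - 47) = -36*(-248/5) = 8928/5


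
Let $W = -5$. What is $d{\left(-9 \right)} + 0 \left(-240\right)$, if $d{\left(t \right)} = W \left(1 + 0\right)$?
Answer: $-5$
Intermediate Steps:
$d{\left(t \right)} = -5$ ($d{\left(t \right)} = - 5 \left(1 + 0\right) = \left(-5\right) 1 = -5$)
$d{\left(-9 \right)} + 0 \left(-240\right) = -5 + 0 \left(-240\right) = -5 + 0 = -5$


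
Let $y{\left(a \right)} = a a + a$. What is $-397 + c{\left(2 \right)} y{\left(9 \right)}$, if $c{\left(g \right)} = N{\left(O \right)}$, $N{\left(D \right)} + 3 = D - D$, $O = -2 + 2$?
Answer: $-667$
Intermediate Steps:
$O = 0$
$N{\left(D \right)} = -3$ ($N{\left(D \right)} = -3 + \left(D - D\right) = -3 + 0 = -3$)
$c{\left(g \right)} = -3$
$y{\left(a \right)} = a + a^{2}$ ($y{\left(a \right)} = a^{2} + a = a + a^{2}$)
$-397 + c{\left(2 \right)} y{\left(9 \right)} = -397 - 3 \cdot 9 \left(1 + 9\right) = -397 - 3 \cdot 9 \cdot 10 = -397 - 270 = -667$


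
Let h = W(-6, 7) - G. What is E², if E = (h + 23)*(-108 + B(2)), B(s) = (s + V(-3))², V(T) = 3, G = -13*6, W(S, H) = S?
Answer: 62173225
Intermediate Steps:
G = -78
h = 72 (h = -6 - 1*(-78) = -6 + 78 = 72)
B(s) = (3 + s)² (B(s) = (s + 3)² = (3 + s)²)
E = -7885 (E = (72 + 23)*(-108 + (3 + 2)²) = 95*(-108 + 5²) = 95*(-108 + 25) = 95*(-83) = -7885)
E² = (-7885)² = 62173225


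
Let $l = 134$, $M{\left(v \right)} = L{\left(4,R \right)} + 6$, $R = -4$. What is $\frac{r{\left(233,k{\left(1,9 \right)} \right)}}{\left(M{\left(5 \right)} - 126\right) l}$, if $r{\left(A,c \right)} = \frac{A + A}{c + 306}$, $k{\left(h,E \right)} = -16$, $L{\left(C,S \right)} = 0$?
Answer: $- \frac{233}{2331600} \approx -9.9931 \cdot 10^{-5}$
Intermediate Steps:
$M{\left(v \right)} = 6$ ($M{\left(v \right)} = 0 + 6 = 6$)
$r{\left(A,c \right)} = \frac{2 A}{306 + c}$
$\frac{r{\left(233,k{\left(1,9 \right)} \right)}}{\left(M{\left(5 \right)} - 126\right) l} = \frac{2 \cdot 233 \frac{1}{306 - 16}}{\left(6 - 126\right) 134} = \frac{2 \cdot 233 \cdot \frac{1}{290}}{\left(-120\right) 134} = \frac{2 \cdot 233 \cdot \frac{1}{290}}{-16080} = \frac{233}{145} \left(- \frac{1}{16080}\right) = - \frac{233}{2331600}$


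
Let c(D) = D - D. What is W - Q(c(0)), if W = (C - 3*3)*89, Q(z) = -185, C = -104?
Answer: -9872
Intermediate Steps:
c(D) = 0
W = -10057 (W = (-104 - 3*3)*89 = (-104 - 9)*89 = -113*89 = -10057)
W - Q(c(0)) = -10057 - 1*(-185) = -10057 + 185 = -9872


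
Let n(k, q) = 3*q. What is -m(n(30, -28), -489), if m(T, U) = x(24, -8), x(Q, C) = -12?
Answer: 12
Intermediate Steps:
m(T, U) = -12
-m(n(30, -28), -489) = -1*(-12) = 12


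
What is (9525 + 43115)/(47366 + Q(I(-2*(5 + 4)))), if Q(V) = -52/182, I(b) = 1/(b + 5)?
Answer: 9212/8289 ≈ 1.1114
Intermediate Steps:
I(b) = 1/(5 + b)
Q(V) = -2/7 (Q(V) = -52*1/182 = -2/7)
(9525 + 43115)/(47366 + Q(I(-2*(5 + 4)))) = (9525 + 43115)/(47366 - 2/7) = 52640/(331560/7) = 52640*(7/331560) = 9212/8289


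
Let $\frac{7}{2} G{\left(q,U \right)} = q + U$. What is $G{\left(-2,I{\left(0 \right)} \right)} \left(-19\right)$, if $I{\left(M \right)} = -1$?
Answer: $\frac{114}{7} \approx 16.286$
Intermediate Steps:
$G{\left(q,U \right)} = \frac{2 U}{7} + \frac{2 q}{7}$ ($G{\left(q,U \right)} = \frac{2 \left(q + U\right)}{7} = \frac{2 \left(U + q\right)}{7} = \frac{2 U}{7} + \frac{2 q}{7}$)
$G{\left(-2,I{\left(0 \right)} \right)} \left(-19\right) = \left(\frac{2}{7} \left(-1\right) + \frac{2}{7} \left(-2\right)\right) \left(-19\right) = \left(- \frac{2}{7} - \frac{4}{7}\right) \left(-19\right) = \left(- \frac{6}{7}\right) \left(-19\right) = \frac{114}{7}$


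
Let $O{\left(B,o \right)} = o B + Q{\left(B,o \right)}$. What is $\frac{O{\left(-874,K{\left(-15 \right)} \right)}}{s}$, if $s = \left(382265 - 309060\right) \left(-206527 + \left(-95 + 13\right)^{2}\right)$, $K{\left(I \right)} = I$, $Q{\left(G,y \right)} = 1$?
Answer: $- \frac{13111}{14626578615} \approx -8.9638 \cdot 10^{-7}$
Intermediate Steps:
$s = -14626578615$ ($s = 73205 \left(-206527 + \left(-82\right)^{2}\right) = 73205 \left(-206527 + 6724\right) = 73205 \left(-199803\right) = -14626578615$)
$O{\left(B,o \right)} = 1 + B o$ ($O{\left(B,o \right)} = o B + 1 = B o + 1 = 1 + B o$)
$\frac{O{\left(-874,K{\left(-15 \right)} \right)}}{s} = \frac{1 - -13110}{-14626578615} = \left(1 + 13110\right) \left(- \frac{1}{14626578615}\right) = 13111 \left(- \frac{1}{14626578615}\right) = - \frac{13111}{14626578615}$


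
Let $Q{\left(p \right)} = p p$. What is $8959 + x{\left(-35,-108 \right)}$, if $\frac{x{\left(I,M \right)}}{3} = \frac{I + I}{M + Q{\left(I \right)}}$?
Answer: $\frac{10006993}{1117} \approx 8958.8$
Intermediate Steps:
$Q{\left(p \right)} = p^{2}$
$x{\left(I,M \right)} = \frac{6 I}{M + I^{2}}$ ($x{\left(I,M \right)} = 3 \frac{I + I}{M + I^{2}} = 3 \frac{2 I}{M + I^{2}} = \frac{6 I}{M + I^{2}}$)
$8959 + x{\left(-35,-108 \right)} = 8959 + 6 \left(-35\right) \frac{1}{-108 + \left(-35\right)^{2}} = 8959 + 6 \left(-35\right) \frac{1}{-108 + 1225} = 8959 + 6 \left(-35\right) \frac{1}{1117} = 8959 - \frac{210}{1117} = \frac{10006993}{1117}$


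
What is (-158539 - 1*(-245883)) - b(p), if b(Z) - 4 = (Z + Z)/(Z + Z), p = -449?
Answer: 87339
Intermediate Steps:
b(Z) = 5 (b(Z) = 4 + (Z + Z)/(Z + Z) = 4 + (2*Z)/((2*Z)) = 4 + (2*Z)*(1/(2*Z)) = 4 + 1 = 5)
(-158539 - 1*(-245883)) - b(p) = (-158539 - 1*(-245883)) - 1*5 = (-158539 + 245883) - 5 = 87344 - 5 = 87339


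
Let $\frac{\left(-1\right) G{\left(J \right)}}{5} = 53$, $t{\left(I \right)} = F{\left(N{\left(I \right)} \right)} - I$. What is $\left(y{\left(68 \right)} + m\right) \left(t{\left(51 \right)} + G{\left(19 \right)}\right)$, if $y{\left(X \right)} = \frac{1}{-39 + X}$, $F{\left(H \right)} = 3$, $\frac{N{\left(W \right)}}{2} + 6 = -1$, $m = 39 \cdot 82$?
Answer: $- \frac{29028559}{29} \approx -1.001 \cdot 10^{6}$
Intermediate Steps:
$m = 3198$
$N{\left(W \right)} = -14$ ($N{\left(W \right)} = -12 + 2 \left(-1\right) = -12 - 2 = -14$)
$t{\left(I \right)} = 3 - I$
$G{\left(J \right)} = -265$ ($G{\left(J \right)} = \left(-5\right) 53 = -265$)
$\left(y{\left(68 \right)} + m\right) \left(t{\left(51 \right)} + G{\left(19 \right)}\right) = \left(\frac{1}{-39 + 68} + 3198\right) \left(\left(3 - 51\right) - 265\right) = \left(\frac{1}{29} + 3198\right) \left(\left(3 - 51\right) - 265\right) = \left(\frac{1}{29} + 3198\right) \left(-48 - 265\right) = \frac{92743}{29} \left(-313\right) = - \frac{29028559}{29}$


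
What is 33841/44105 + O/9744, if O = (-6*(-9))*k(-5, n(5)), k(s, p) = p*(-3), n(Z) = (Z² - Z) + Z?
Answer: 25186909/71626520 ≈ 0.35164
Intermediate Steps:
n(Z) = Z²
k(s, p) = -3*p
O = -4050 (O = (-6*(-9))*(-3*5²) = 54*(-3*25) = 54*(-75) = -4050)
33841/44105 + O/9744 = 33841/44105 - 4050/9744 = 33841*(1/44105) - 4050*1/9744 = 33841/44105 - 675/1624 = 25186909/71626520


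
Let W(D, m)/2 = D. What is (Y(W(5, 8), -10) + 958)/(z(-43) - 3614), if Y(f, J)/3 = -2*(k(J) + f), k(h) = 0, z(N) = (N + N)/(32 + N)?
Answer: -4939/19834 ≈ -0.24902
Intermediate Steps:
z(N) = 2*N/(32 + N) (z(N) = (2*N)/(32 + N) = 2*N/(32 + N))
W(D, m) = 2*D
Y(f, J) = -6*f (Y(f, J) = 3*(-2*(0 + f)) = 3*(-2*f) = -6*f)
(Y(W(5, 8), -10) + 958)/(z(-43) - 3614) = (-12*5 + 958)/(2*(-43)/(32 - 43) - 3614) = (-6*10 + 958)/(2*(-43)/(-11) - 3614) = (-60 + 958)/(2*(-43)*(-1/11) - 3614) = 898/(86/11 - 3614) = 898/(-39668/11) = 898*(-11/39668) = -4939/19834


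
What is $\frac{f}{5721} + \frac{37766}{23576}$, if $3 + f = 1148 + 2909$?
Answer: $\frac{155818195}{67439148} \approx 2.3105$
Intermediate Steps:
$f = 4054$ ($f = -3 + \left(1148 + 2909\right) = -3 + 4057 = 4054$)
$\frac{f}{5721} + \frac{37766}{23576} = \frac{4054}{5721} + \frac{37766}{23576} = 4054 \cdot \frac{1}{5721} + 37766 \cdot \frac{1}{23576} = \frac{4054}{5721} + \frac{18883}{11788} = \frac{155818195}{67439148}$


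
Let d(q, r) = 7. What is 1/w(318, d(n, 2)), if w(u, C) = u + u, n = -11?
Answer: 1/636 ≈ 0.0015723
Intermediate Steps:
w(u, C) = 2*u
1/w(318, d(n, 2)) = 1/(2*318) = 1/636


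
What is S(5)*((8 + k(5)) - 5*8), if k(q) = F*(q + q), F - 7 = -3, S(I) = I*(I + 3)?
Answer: 320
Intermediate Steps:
S(I) = I*(3 + I)
F = 4 (F = 7 - 3 = 4)
k(q) = 8*q (k(q) = 4*(q + q) = 4*(2*q) = 8*q)
S(5)*((8 + k(5)) - 5*8) = (5*(3 + 5))*((8 + 8*5) - 5*8) = (5*8)*((8 + 40) - 40) = 40*(48 - 40) = 40*8 = 320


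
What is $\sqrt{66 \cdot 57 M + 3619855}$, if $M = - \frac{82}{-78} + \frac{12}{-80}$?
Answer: $\frac{\sqrt{61232851030}}{130} \approx 1903.5$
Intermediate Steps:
$M = \frac{703}{780}$ ($M = \left(-82\right) \left(- \frac{1}{78}\right) + 12 \left(- \frac{1}{80}\right) = \frac{41}{39} - \frac{3}{20} = \frac{703}{780} \approx 0.90128$)
$\sqrt{66 \cdot 57 M + 3619855} = \sqrt{66 \cdot 57 \cdot \frac{703}{780} + 3619855} = \sqrt{3762 \cdot \frac{703}{780} + 3619855} = \sqrt{\frac{440781}{130} + 3619855} = \sqrt{\frac{471021931}{130}} = \frac{\sqrt{61232851030}}{130}$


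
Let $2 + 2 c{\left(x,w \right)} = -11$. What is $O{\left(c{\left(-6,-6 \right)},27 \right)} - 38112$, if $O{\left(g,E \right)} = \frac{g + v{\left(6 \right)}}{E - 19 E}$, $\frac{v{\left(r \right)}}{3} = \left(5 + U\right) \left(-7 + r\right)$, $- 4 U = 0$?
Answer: $- \frac{37044821}{972} \approx -38112.0$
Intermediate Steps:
$U = 0$ ($U = \left(- \frac{1}{4}\right) 0 = 0$)
$c{\left(x,w \right)} = - \frac{13}{2}$ ($c{\left(x,w \right)} = -1 + \frac{1}{2} \left(-11\right) = -1 - \frac{11}{2} = - \frac{13}{2}$)
$v{\left(r \right)} = -105 + 15 r$ ($v{\left(r \right)} = 3 \left(5 + 0\right) \left(-7 + r\right) = 3 \cdot 5 \left(-7 + r\right) = 3 \left(-35 + 5 r\right) = -105 + 15 r$)
$O{\left(g,E \right)} = - \frac{-15 + g}{18 E}$ ($O{\left(g,E \right)} = \frac{g + \left(-105 + 15 \cdot 6\right)}{E - 19 E} = \frac{g + \left(-105 + 90\right)}{\left(-18\right) E} = \left(g - 15\right) \left(- \frac{1}{18 E}\right) = \left(-15 + g\right) \left(- \frac{1}{18 E}\right) = - \frac{-15 + g}{18 E}$)
$O{\left(c{\left(-6,-6 \right)},27 \right)} - 38112 = \frac{15 - - \frac{13}{2}}{18 \cdot 27} - 38112 = \frac{1}{18} \cdot \frac{1}{27} \left(15 + \frac{13}{2}\right) - 38112 = \frac{1}{18} \cdot \frac{1}{27} \cdot \frac{43}{2} - 38112 = \frac{43}{972} - 38112 = - \frac{37044821}{972}$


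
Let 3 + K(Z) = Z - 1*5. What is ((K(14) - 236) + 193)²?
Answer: 1369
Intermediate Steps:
K(Z) = -8 + Z (K(Z) = -3 + (Z - 1*5) = -3 + (Z - 5) = -3 + (-5 + Z) = -8 + Z)
((K(14) - 236) + 193)² = (((-8 + 14) - 236) + 193)² = ((6 - 236) + 193)² = (-230 + 193)² = (-37)² = 1369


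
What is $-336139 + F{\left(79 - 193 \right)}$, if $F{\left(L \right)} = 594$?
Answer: $-335545$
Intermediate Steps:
$-336139 + F{\left(79 - 193 \right)} = -336139 + 594 = -335545$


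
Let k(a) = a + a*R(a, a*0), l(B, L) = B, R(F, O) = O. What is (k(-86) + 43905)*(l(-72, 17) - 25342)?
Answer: -1113616066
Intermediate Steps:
k(a) = a (k(a) = a + a*(a*0) = a + a*0 = a + 0 = a)
(k(-86) + 43905)*(l(-72, 17) - 25342) = (-86 + 43905)*(-72 - 25342) = 43819*(-25414) = -1113616066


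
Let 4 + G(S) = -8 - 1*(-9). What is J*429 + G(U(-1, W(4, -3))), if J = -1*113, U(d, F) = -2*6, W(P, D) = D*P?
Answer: -48480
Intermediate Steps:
U(d, F) = -12
J = -113
G(S) = -3 (G(S) = -4 + (-8 - 1*(-9)) = -4 + (-8 + 9) = -4 + 1 = -3)
J*429 + G(U(-1, W(4, -3))) = -113*429 - 3 = -48477 - 3 = -48480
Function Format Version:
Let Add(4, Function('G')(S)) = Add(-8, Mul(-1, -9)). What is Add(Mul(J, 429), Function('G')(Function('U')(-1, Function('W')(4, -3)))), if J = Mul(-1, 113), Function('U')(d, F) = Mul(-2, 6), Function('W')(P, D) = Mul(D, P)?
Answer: -48480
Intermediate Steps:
Function('U')(d, F) = -12
J = -113
Function('G')(S) = -3 (Function('G')(S) = Add(-4, Add(-8, Mul(-1, -9))) = Add(-4, Add(-8, 9)) = Add(-4, 1) = -3)
Add(Mul(J, 429), Function('G')(Function('U')(-1, Function('W')(4, -3)))) = Add(Mul(-113, 429), -3) = Add(-48477, -3) = -48480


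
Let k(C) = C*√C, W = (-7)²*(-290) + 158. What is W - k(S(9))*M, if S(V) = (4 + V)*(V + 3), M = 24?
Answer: -14052 - 7488*√39 ≈ -60815.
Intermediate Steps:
S(V) = (3 + V)*(4 + V) (S(V) = (4 + V)*(3 + V) = (3 + V)*(4 + V))
W = -14052 (W = 49*(-290) + 158 = -14210 + 158 = -14052)
k(C) = C^(3/2)
W - k(S(9))*M = -14052 - (12 + 9² + 7*9)^(3/2)*24 = -14052 - (12 + 81 + 63)^(3/2)*24 = -14052 - 156^(3/2)*24 = -14052 - 312*√39*24 = -14052 - 7488*√39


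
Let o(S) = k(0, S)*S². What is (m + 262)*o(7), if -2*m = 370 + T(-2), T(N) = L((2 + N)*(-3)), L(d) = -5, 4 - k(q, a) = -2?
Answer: 23373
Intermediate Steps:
k(q, a) = 6 (k(q, a) = 4 - 1*(-2) = 4 + 2 = 6)
T(N) = -5
o(S) = 6*S²
m = -365/2 (m = -(370 - 5)/2 = -½*365 = -365/2 ≈ -182.50)
(m + 262)*o(7) = (-365/2 + 262)*(6*7²) = 159*(6*49)/2 = (159/2)*294 = 23373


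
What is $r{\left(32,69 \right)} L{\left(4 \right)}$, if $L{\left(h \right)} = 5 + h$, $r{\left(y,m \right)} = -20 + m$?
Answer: $441$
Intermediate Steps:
$r{\left(32,69 \right)} L{\left(4 \right)} = \left(-20 + 69\right) \left(5 + 4\right) = 49 \cdot 9 = 441$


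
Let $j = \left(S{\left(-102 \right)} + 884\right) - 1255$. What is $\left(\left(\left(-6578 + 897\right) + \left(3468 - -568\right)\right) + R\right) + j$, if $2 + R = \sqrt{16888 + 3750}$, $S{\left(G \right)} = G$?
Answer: $-2120 + \sqrt{20638} \approx -1976.3$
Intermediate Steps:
$R = -2 + \sqrt{20638}$ ($R = -2 + \sqrt{16888 + 3750} = -2 + \sqrt{20638} \approx 141.66$)
$j = -473$ ($j = \left(-102 + 884\right) - 1255 = 782 - 1255 = -473$)
$\left(\left(\left(-6578 + 897\right) + \left(3468 - -568\right)\right) + R\right) + j = \left(\left(\left(-6578 + 897\right) + \left(3468 - -568\right)\right) - \left(2 - \sqrt{20638}\right)\right) - 473 = \left(\left(-5681 + \left(3468 + 568\right)\right) - \left(2 - \sqrt{20638}\right)\right) - 473 = \left(\left(-5681 + 4036\right) - \left(2 - \sqrt{20638}\right)\right) - 473 = \left(-1645 - \left(2 - \sqrt{20638}\right)\right) - 473 = \left(-1647 + \sqrt{20638}\right) - 473 = -2120 + \sqrt{20638}$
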